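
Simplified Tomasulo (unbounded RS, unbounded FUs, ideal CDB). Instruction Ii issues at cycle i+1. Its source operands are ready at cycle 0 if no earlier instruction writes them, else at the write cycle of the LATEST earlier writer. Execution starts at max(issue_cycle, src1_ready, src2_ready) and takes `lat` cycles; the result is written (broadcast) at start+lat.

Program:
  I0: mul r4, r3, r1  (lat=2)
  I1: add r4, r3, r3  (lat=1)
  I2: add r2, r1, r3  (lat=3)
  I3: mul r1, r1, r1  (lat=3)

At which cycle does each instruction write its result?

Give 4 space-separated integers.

Answer: 3 3 6 7

Derivation:
I0 mul r4: issue@1 deps=(None,None) exec_start@1 write@3
I1 add r4: issue@2 deps=(None,None) exec_start@2 write@3
I2 add r2: issue@3 deps=(None,None) exec_start@3 write@6
I3 mul r1: issue@4 deps=(None,None) exec_start@4 write@7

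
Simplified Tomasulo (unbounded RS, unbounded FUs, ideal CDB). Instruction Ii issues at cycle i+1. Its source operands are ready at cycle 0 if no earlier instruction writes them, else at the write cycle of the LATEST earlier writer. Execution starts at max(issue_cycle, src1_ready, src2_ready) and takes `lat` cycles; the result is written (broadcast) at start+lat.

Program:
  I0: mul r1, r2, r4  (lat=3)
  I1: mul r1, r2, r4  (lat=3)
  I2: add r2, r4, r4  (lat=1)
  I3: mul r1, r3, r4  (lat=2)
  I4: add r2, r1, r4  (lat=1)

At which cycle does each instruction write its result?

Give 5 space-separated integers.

I0 mul r1: issue@1 deps=(None,None) exec_start@1 write@4
I1 mul r1: issue@2 deps=(None,None) exec_start@2 write@5
I2 add r2: issue@3 deps=(None,None) exec_start@3 write@4
I3 mul r1: issue@4 deps=(None,None) exec_start@4 write@6
I4 add r2: issue@5 deps=(3,None) exec_start@6 write@7

Answer: 4 5 4 6 7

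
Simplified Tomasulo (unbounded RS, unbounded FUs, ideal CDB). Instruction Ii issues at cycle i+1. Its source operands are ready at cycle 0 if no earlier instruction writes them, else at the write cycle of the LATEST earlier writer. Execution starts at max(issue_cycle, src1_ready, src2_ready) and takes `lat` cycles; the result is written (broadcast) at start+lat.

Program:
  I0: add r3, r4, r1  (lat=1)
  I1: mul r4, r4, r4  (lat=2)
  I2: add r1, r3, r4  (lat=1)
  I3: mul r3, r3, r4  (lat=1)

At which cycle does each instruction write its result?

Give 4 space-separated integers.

Answer: 2 4 5 5

Derivation:
I0 add r3: issue@1 deps=(None,None) exec_start@1 write@2
I1 mul r4: issue@2 deps=(None,None) exec_start@2 write@4
I2 add r1: issue@3 deps=(0,1) exec_start@4 write@5
I3 mul r3: issue@4 deps=(0,1) exec_start@4 write@5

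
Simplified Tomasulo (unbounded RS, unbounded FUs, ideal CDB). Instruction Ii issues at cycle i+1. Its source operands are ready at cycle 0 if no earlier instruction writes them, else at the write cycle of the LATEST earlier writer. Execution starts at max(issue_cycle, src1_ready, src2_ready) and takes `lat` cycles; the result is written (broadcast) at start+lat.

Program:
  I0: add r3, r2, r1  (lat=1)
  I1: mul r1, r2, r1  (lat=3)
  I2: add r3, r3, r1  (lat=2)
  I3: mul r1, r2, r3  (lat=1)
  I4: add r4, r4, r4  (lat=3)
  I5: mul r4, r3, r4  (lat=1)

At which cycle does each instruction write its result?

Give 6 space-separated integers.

I0 add r3: issue@1 deps=(None,None) exec_start@1 write@2
I1 mul r1: issue@2 deps=(None,None) exec_start@2 write@5
I2 add r3: issue@3 deps=(0,1) exec_start@5 write@7
I3 mul r1: issue@4 deps=(None,2) exec_start@7 write@8
I4 add r4: issue@5 deps=(None,None) exec_start@5 write@8
I5 mul r4: issue@6 deps=(2,4) exec_start@8 write@9

Answer: 2 5 7 8 8 9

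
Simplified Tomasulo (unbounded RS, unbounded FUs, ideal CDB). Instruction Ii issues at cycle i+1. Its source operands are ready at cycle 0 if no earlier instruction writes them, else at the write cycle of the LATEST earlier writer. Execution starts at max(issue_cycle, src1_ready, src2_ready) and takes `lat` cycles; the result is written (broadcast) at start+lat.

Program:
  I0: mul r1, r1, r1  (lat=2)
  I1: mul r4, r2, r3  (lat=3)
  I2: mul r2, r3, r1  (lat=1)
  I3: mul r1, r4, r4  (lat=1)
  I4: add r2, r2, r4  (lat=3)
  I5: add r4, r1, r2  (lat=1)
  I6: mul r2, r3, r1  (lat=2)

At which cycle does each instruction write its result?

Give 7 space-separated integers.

I0 mul r1: issue@1 deps=(None,None) exec_start@1 write@3
I1 mul r4: issue@2 deps=(None,None) exec_start@2 write@5
I2 mul r2: issue@3 deps=(None,0) exec_start@3 write@4
I3 mul r1: issue@4 deps=(1,1) exec_start@5 write@6
I4 add r2: issue@5 deps=(2,1) exec_start@5 write@8
I5 add r4: issue@6 deps=(3,4) exec_start@8 write@9
I6 mul r2: issue@7 deps=(None,3) exec_start@7 write@9

Answer: 3 5 4 6 8 9 9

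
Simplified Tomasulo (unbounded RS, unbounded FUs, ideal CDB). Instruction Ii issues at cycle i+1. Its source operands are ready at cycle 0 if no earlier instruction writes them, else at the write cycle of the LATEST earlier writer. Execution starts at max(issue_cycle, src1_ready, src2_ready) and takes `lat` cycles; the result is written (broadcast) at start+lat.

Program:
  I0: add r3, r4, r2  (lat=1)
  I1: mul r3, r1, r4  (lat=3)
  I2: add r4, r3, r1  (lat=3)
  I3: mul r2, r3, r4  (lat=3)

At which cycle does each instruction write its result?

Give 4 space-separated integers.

Answer: 2 5 8 11

Derivation:
I0 add r3: issue@1 deps=(None,None) exec_start@1 write@2
I1 mul r3: issue@2 deps=(None,None) exec_start@2 write@5
I2 add r4: issue@3 deps=(1,None) exec_start@5 write@8
I3 mul r2: issue@4 deps=(1,2) exec_start@8 write@11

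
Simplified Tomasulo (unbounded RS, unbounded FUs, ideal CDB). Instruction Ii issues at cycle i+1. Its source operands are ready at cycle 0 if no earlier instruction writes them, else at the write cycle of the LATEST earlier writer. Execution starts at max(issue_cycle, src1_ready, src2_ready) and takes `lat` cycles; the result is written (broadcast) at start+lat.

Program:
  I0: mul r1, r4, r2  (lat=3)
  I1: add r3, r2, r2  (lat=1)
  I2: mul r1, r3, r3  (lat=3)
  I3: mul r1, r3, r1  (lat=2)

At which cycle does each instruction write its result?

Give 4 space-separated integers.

Answer: 4 3 6 8

Derivation:
I0 mul r1: issue@1 deps=(None,None) exec_start@1 write@4
I1 add r3: issue@2 deps=(None,None) exec_start@2 write@3
I2 mul r1: issue@3 deps=(1,1) exec_start@3 write@6
I3 mul r1: issue@4 deps=(1,2) exec_start@6 write@8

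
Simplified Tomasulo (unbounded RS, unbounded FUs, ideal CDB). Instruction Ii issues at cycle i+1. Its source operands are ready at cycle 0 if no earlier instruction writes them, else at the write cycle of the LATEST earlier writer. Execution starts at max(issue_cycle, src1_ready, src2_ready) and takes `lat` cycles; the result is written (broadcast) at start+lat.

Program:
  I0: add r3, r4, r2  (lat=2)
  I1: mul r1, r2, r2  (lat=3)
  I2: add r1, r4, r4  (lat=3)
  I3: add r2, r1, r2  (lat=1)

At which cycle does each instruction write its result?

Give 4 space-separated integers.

Answer: 3 5 6 7

Derivation:
I0 add r3: issue@1 deps=(None,None) exec_start@1 write@3
I1 mul r1: issue@2 deps=(None,None) exec_start@2 write@5
I2 add r1: issue@3 deps=(None,None) exec_start@3 write@6
I3 add r2: issue@4 deps=(2,None) exec_start@6 write@7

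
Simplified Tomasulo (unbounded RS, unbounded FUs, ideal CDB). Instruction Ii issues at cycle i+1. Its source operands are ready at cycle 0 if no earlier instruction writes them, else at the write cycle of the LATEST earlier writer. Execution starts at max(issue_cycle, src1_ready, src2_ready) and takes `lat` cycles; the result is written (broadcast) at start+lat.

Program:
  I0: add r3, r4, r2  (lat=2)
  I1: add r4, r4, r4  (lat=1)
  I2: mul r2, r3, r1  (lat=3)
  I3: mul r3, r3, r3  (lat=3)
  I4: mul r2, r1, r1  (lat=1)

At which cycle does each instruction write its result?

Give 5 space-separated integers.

I0 add r3: issue@1 deps=(None,None) exec_start@1 write@3
I1 add r4: issue@2 deps=(None,None) exec_start@2 write@3
I2 mul r2: issue@3 deps=(0,None) exec_start@3 write@6
I3 mul r3: issue@4 deps=(0,0) exec_start@4 write@7
I4 mul r2: issue@5 deps=(None,None) exec_start@5 write@6

Answer: 3 3 6 7 6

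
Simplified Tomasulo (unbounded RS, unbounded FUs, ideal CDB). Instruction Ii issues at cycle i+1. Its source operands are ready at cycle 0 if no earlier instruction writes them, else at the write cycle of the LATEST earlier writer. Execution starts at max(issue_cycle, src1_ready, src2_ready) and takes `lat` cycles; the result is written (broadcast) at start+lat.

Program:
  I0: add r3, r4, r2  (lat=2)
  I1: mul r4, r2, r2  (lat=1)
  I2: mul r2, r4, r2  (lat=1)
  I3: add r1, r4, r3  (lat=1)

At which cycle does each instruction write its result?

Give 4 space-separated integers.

I0 add r3: issue@1 deps=(None,None) exec_start@1 write@3
I1 mul r4: issue@2 deps=(None,None) exec_start@2 write@3
I2 mul r2: issue@3 deps=(1,None) exec_start@3 write@4
I3 add r1: issue@4 deps=(1,0) exec_start@4 write@5

Answer: 3 3 4 5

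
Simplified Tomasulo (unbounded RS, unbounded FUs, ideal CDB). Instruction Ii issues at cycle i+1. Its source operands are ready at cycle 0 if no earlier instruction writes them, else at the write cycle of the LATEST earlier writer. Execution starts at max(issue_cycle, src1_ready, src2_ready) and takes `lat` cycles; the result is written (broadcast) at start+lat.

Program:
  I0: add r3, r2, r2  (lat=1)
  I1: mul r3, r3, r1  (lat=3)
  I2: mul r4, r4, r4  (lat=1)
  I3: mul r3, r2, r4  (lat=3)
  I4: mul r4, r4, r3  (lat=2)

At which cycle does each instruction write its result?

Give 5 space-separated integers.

I0 add r3: issue@1 deps=(None,None) exec_start@1 write@2
I1 mul r3: issue@2 deps=(0,None) exec_start@2 write@5
I2 mul r4: issue@3 deps=(None,None) exec_start@3 write@4
I3 mul r3: issue@4 deps=(None,2) exec_start@4 write@7
I4 mul r4: issue@5 deps=(2,3) exec_start@7 write@9

Answer: 2 5 4 7 9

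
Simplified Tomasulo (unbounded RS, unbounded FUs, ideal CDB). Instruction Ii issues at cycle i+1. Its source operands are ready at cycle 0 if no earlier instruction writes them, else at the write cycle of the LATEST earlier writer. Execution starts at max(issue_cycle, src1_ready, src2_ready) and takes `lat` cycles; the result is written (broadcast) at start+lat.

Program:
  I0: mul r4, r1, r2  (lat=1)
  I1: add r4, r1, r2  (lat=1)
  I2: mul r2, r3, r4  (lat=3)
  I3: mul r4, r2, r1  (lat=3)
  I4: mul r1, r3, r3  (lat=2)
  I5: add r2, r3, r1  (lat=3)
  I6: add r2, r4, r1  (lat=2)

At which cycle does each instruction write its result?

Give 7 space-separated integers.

I0 mul r4: issue@1 deps=(None,None) exec_start@1 write@2
I1 add r4: issue@2 deps=(None,None) exec_start@2 write@3
I2 mul r2: issue@3 deps=(None,1) exec_start@3 write@6
I3 mul r4: issue@4 deps=(2,None) exec_start@6 write@9
I4 mul r1: issue@5 deps=(None,None) exec_start@5 write@7
I5 add r2: issue@6 deps=(None,4) exec_start@7 write@10
I6 add r2: issue@7 deps=(3,4) exec_start@9 write@11

Answer: 2 3 6 9 7 10 11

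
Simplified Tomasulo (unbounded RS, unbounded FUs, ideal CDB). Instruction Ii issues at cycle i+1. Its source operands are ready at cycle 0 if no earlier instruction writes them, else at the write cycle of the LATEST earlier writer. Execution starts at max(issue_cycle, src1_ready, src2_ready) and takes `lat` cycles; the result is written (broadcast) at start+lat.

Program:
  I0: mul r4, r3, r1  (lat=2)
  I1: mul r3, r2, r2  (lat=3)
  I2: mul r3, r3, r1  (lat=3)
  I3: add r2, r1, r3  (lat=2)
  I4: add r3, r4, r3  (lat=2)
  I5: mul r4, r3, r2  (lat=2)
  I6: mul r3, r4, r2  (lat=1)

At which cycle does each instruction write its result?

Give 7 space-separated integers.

I0 mul r4: issue@1 deps=(None,None) exec_start@1 write@3
I1 mul r3: issue@2 deps=(None,None) exec_start@2 write@5
I2 mul r3: issue@3 deps=(1,None) exec_start@5 write@8
I3 add r2: issue@4 deps=(None,2) exec_start@8 write@10
I4 add r3: issue@5 deps=(0,2) exec_start@8 write@10
I5 mul r4: issue@6 deps=(4,3) exec_start@10 write@12
I6 mul r3: issue@7 deps=(5,3) exec_start@12 write@13

Answer: 3 5 8 10 10 12 13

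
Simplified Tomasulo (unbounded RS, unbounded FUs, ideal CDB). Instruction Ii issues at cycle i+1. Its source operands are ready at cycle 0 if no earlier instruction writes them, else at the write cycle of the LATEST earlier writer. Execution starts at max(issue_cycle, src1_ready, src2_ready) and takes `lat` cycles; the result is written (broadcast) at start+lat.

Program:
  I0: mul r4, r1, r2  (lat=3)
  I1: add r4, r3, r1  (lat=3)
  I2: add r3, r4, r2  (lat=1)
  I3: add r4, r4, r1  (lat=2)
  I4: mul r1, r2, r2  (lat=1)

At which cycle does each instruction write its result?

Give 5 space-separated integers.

Answer: 4 5 6 7 6

Derivation:
I0 mul r4: issue@1 deps=(None,None) exec_start@1 write@4
I1 add r4: issue@2 deps=(None,None) exec_start@2 write@5
I2 add r3: issue@3 deps=(1,None) exec_start@5 write@6
I3 add r4: issue@4 deps=(1,None) exec_start@5 write@7
I4 mul r1: issue@5 deps=(None,None) exec_start@5 write@6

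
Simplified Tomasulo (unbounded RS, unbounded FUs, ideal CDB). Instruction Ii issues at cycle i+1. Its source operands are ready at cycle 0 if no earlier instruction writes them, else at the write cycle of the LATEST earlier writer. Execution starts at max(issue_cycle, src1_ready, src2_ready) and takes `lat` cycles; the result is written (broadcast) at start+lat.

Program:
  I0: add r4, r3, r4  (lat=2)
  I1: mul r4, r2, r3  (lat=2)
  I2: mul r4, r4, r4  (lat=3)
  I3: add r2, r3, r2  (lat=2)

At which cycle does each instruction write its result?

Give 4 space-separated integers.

Answer: 3 4 7 6

Derivation:
I0 add r4: issue@1 deps=(None,None) exec_start@1 write@3
I1 mul r4: issue@2 deps=(None,None) exec_start@2 write@4
I2 mul r4: issue@3 deps=(1,1) exec_start@4 write@7
I3 add r2: issue@4 deps=(None,None) exec_start@4 write@6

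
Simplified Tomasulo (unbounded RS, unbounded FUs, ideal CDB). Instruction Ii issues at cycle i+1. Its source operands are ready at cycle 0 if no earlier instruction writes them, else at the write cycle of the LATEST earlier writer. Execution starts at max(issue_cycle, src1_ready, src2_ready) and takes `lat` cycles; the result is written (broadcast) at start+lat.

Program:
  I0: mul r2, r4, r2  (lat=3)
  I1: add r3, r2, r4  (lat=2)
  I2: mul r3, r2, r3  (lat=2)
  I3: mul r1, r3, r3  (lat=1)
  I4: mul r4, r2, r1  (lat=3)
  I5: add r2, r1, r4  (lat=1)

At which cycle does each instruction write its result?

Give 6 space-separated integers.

Answer: 4 6 8 9 12 13

Derivation:
I0 mul r2: issue@1 deps=(None,None) exec_start@1 write@4
I1 add r3: issue@2 deps=(0,None) exec_start@4 write@6
I2 mul r3: issue@3 deps=(0,1) exec_start@6 write@8
I3 mul r1: issue@4 deps=(2,2) exec_start@8 write@9
I4 mul r4: issue@5 deps=(0,3) exec_start@9 write@12
I5 add r2: issue@6 deps=(3,4) exec_start@12 write@13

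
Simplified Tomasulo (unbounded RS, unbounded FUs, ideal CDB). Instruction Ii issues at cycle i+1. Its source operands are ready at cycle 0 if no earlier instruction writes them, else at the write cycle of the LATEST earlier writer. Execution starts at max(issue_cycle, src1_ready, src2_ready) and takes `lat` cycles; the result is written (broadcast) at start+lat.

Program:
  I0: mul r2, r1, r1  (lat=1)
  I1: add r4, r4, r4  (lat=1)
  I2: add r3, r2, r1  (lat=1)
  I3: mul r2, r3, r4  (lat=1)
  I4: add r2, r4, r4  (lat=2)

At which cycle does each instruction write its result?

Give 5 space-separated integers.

Answer: 2 3 4 5 7

Derivation:
I0 mul r2: issue@1 deps=(None,None) exec_start@1 write@2
I1 add r4: issue@2 deps=(None,None) exec_start@2 write@3
I2 add r3: issue@3 deps=(0,None) exec_start@3 write@4
I3 mul r2: issue@4 deps=(2,1) exec_start@4 write@5
I4 add r2: issue@5 deps=(1,1) exec_start@5 write@7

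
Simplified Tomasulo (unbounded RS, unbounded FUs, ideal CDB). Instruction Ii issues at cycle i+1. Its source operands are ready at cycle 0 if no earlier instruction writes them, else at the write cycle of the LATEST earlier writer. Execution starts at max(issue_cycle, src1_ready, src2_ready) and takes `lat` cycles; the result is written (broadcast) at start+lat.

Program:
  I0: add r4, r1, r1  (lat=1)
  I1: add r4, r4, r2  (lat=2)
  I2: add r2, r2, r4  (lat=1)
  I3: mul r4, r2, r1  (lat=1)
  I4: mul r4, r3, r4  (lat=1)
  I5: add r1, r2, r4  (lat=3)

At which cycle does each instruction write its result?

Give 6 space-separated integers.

Answer: 2 4 5 6 7 10

Derivation:
I0 add r4: issue@1 deps=(None,None) exec_start@1 write@2
I1 add r4: issue@2 deps=(0,None) exec_start@2 write@4
I2 add r2: issue@3 deps=(None,1) exec_start@4 write@5
I3 mul r4: issue@4 deps=(2,None) exec_start@5 write@6
I4 mul r4: issue@5 deps=(None,3) exec_start@6 write@7
I5 add r1: issue@6 deps=(2,4) exec_start@7 write@10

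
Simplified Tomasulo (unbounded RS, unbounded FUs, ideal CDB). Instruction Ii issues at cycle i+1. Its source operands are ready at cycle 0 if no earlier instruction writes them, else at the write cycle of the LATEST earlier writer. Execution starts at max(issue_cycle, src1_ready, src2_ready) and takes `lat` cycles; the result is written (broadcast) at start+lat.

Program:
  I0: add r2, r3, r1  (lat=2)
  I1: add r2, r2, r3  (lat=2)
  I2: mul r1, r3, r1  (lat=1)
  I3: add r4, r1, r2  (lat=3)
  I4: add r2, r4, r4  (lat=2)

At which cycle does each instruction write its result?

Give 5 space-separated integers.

I0 add r2: issue@1 deps=(None,None) exec_start@1 write@3
I1 add r2: issue@2 deps=(0,None) exec_start@3 write@5
I2 mul r1: issue@3 deps=(None,None) exec_start@3 write@4
I3 add r4: issue@4 deps=(2,1) exec_start@5 write@8
I4 add r2: issue@5 deps=(3,3) exec_start@8 write@10

Answer: 3 5 4 8 10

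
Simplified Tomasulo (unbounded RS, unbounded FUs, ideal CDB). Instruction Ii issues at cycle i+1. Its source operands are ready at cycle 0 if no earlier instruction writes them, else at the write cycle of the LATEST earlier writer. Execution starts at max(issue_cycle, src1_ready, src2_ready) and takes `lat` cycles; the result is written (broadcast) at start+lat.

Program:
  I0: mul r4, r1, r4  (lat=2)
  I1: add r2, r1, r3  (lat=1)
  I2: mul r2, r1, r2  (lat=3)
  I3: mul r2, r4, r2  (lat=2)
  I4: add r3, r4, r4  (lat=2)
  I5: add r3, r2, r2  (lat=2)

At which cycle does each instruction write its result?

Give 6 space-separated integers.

Answer: 3 3 6 8 7 10

Derivation:
I0 mul r4: issue@1 deps=(None,None) exec_start@1 write@3
I1 add r2: issue@2 deps=(None,None) exec_start@2 write@3
I2 mul r2: issue@3 deps=(None,1) exec_start@3 write@6
I3 mul r2: issue@4 deps=(0,2) exec_start@6 write@8
I4 add r3: issue@5 deps=(0,0) exec_start@5 write@7
I5 add r3: issue@6 deps=(3,3) exec_start@8 write@10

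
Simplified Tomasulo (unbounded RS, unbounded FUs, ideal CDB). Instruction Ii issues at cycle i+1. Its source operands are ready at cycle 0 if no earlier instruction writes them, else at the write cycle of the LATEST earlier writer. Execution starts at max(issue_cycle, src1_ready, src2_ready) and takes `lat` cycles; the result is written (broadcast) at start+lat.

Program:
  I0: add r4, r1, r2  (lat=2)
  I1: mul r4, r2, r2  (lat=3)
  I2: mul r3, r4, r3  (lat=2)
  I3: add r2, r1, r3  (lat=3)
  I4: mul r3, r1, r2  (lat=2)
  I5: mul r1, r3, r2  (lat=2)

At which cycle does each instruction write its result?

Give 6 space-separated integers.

Answer: 3 5 7 10 12 14

Derivation:
I0 add r4: issue@1 deps=(None,None) exec_start@1 write@3
I1 mul r4: issue@2 deps=(None,None) exec_start@2 write@5
I2 mul r3: issue@3 deps=(1,None) exec_start@5 write@7
I3 add r2: issue@4 deps=(None,2) exec_start@7 write@10
I4 mul r3: issue@5 deps=(None,3) exec_start@10 write@12
I5 mul r1: issue@6 deps=(4,3) exec_start@12 write@14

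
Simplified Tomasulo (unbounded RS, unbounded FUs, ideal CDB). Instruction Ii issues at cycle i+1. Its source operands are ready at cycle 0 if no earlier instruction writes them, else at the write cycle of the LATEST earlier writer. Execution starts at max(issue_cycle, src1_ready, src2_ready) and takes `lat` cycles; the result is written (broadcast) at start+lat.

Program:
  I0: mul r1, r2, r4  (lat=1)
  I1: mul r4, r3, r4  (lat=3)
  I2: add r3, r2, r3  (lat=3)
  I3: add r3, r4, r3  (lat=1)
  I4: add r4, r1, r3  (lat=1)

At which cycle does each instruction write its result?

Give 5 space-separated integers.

I0 mul r1: issue@1 deps=(None,None) exec_start@1 write@2
I1 mul r4: issue@2 deps=(None,None) exec_start@2 write@5
I2 add r3: issue@3 deps=(None,None) exec_start@3 write@6
I3 add r3: issue@4 deps=(1,2) exec_start@6 write@7
I4 add r4: issue@5 deps=(0,3) exec_start@7 write@8

Answer: 2 5 6 7 8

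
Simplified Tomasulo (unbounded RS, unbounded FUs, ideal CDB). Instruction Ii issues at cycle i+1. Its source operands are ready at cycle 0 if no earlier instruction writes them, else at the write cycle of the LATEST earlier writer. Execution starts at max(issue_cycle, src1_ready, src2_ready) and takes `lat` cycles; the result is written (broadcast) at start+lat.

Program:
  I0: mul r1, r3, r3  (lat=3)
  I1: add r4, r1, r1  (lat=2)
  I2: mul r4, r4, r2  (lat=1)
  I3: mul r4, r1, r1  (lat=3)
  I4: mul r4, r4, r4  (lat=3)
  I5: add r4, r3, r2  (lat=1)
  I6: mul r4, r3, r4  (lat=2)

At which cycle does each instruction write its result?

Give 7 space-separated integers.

Answer: 4 6 7 7 10 7 9

Derivation:
I0 mul r1: issue@1 deps=(None,None) exec_start@1 write@4
I1 add r4: issue@2 deps=(0,0) exec_start@4 write@6
I2 mul r4: issue@3 deps=(1,None) exec_start@6 write@7
I3 mul r4: issue@4 deps=(0,0) exec_start@4 write@7
I4 mul r4: issue@5 deps=(3,3) exec_start@7 write@10
I5 add r4: issue@6 deps=(None,None) exec_start@6 write@7
I6 mul r4: issue@7 deps=(None,5) exec_start@7 write@9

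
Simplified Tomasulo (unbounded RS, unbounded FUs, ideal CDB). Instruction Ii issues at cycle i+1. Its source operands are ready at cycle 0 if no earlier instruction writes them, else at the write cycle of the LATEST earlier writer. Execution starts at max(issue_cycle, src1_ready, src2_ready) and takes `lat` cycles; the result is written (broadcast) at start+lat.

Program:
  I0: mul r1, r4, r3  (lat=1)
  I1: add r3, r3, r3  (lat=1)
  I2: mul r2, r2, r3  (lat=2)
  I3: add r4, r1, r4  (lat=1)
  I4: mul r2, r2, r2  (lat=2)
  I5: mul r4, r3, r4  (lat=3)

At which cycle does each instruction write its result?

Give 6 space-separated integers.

Answer: 2 3 5 5 7 9

Derivation:
I0 mul r1: issue@1 deps=(None,None) exec_start@1 write@2
I1 add r3: issue@2 deps=(None,None) exec_start@2 write@3
I2 mul r2: issue@3 deps=(None,1) exec_start@3 write@5
I3 add r4: issue@4 deps=(0,None) exec_start@4 write@5
I4 mul r2: issue@5 deps=(2,2) exec_start@5 write@7
I5 mul r4: issue@6 deps=(1,3) exec_start@6 write@9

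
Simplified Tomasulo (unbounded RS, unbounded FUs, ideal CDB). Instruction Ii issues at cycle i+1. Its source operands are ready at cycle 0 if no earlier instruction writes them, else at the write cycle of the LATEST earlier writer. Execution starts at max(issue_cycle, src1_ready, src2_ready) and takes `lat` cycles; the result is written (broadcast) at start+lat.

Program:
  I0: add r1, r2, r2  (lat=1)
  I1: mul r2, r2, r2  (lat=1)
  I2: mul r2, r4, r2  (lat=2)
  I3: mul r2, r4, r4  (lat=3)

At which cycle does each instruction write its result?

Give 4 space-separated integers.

I0 add r1: issue@1 deps=(None,None) exec_start@1 write@2
I1 mul r2: issue@2 deps=(None,None) exec_start@2 write@3
I2 mul r2: issue@3 deps=(None,1) exec_start@3 write@5
I3 mul r2: issue@4 deps=(None,None) exec_start@4 write@7

Answer: 2 3 5 7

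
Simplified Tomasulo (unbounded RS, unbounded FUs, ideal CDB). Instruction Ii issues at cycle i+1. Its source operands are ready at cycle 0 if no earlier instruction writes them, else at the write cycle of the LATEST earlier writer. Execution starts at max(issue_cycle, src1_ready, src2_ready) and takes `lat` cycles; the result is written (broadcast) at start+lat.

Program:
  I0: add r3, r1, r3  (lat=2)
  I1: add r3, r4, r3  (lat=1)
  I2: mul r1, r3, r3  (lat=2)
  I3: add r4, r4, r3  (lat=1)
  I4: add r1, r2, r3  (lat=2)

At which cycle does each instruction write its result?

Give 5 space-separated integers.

Answer: 3 4 6 5 7

Derivation:
I0 add r3: issue@1 deps=(None,None) exec_start@1 write@3
I1 add r3: issue@2 deps=(None,0) exec_start@3 write@4
I2 mul r1: issue@3 deps=(1,1) exec_start@4 write@6
I3 add r4: issue@4 deps=(None,1) exec_start@4 write@5
I4 add r1: issue@5 deps=(None,1) exec_start@5 write@7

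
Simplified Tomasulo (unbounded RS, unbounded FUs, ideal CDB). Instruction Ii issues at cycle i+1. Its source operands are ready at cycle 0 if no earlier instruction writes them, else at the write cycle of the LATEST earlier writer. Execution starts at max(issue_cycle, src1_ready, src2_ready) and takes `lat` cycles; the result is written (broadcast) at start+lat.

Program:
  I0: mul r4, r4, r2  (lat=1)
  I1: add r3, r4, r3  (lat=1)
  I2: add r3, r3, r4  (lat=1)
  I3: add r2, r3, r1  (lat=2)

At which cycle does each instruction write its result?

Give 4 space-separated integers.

Answer: 2 3 4 6

Derivation:
I0 mul r4: issue@1 deps=(None,None) exec_start@1 write@2
I1 add r3: issue@2 deps=(0,None) exec_start@2 write@3
I2 add r3: issue@3 deps=(1,0) exec_start@3 write@4
I3 add r2: issue@4 deps=(2,None) exec_start@4 write@6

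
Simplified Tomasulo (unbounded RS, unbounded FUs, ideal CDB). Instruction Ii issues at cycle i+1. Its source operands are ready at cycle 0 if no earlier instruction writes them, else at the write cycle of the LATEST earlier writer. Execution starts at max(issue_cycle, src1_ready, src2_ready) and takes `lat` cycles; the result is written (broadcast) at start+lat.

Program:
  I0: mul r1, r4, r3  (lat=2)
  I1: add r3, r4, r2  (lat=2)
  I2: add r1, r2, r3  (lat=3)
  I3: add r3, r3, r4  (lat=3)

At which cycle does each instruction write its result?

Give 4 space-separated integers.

Answer: 3 4 7 7

Derivation:
I0 mul r1: issue@1 deps=(None,None) exec_start@1 write@3
I1 add r3: issue@2 deps=(None,None) exec_start@2 write@4
I2 add r1: issue@3 deps=(None,1) exec_start@4 write@7
I3 add r3: issue@4 deps=(1,None) exec_start@4 write@7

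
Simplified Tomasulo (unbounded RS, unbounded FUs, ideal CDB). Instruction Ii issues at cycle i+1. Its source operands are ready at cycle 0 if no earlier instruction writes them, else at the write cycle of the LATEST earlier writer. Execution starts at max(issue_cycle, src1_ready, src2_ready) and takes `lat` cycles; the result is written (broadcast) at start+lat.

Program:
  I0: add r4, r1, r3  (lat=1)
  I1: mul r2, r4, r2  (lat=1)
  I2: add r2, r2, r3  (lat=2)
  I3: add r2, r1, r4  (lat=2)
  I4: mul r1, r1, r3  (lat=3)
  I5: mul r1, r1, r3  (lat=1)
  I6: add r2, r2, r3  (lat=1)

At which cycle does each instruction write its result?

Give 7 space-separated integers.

Answer: 2 3 5 6 8 9 8

Derivation:
I0 add r4: issue@1 deps=(None,None) exec_start@1 write@2
I1 mul r2: issue@2 deps=(0,None) exec_start@2 write@3
I2 add r2: issue@3 deps=(1,None) exec_start@3 write@5
I3 add r2: issue@4 deps=(None,0) exec_start@4 write@6
I4 mul r1: issue@5 deps=(None,None) exec_start@5 write@8
I5 mul r1: issue@6 deps=(4,None) exec_start@8 write@9
I6 add r2: issue@7 deps=(3,None) exec_start@7 write@8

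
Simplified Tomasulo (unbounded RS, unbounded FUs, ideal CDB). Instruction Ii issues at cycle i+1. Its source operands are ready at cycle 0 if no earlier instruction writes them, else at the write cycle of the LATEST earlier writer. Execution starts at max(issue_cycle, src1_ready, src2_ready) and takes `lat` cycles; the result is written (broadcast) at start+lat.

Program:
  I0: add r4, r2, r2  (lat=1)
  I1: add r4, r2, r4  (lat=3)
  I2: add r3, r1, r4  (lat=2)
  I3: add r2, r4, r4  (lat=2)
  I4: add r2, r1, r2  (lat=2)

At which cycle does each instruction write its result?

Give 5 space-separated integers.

Answer: 2 5 7 7 9

Derivation:
I0 add r4: issue@1 deps=(None,None) exec_start@1 write@2
I1 add r4: issue@2 deps=(None,0) exec_start@2 write@5
I2 add r3: issue@3 deps=(None,1) exec_start@5 write@7
I3 add r2: issue@4 deps=(1,1) exec_start@5 write@7
I4 add r2: issue@5 deps=(None,3) exec_start@7 write@9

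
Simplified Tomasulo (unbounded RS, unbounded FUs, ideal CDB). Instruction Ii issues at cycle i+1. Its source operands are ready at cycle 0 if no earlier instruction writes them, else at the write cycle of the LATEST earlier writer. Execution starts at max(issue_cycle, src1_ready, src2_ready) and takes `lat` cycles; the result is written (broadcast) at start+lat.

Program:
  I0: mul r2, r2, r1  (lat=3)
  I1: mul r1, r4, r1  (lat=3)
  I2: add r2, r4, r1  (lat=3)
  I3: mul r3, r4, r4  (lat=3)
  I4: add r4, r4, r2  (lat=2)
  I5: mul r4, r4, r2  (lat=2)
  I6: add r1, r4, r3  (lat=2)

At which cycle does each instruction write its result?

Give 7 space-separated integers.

I0 mul r2: issue@1 deps=(None,None) exec_start@1 write@4
I1 mul r1: issue@2 deps=(None,None) exec_start@2 write@5
I2 add r2: issue@3 deps=(None,1) exec_start@5 write@8
I3 mul r3: issue@4 deps=(None,None) exec_start@4 write@7
I4 add r4: issue@5 deps=(None,2) exec_start@8 write@10
I5 mul r4: issue@6 deps=(4,2) exec_start@10 write@12
I6 add r1: issue@7 deps=(5,3) exec_start@12 write@14

Answer: 4 5 8 7 10 12 14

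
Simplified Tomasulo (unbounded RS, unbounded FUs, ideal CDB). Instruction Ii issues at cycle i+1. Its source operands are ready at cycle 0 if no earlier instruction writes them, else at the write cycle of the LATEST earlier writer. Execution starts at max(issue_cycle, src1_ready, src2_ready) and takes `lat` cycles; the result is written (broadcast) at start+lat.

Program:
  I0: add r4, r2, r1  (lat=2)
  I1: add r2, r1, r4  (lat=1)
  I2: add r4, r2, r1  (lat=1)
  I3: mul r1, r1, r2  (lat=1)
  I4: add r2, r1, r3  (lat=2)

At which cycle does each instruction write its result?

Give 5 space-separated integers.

Answer: 3 4 5 5 7

Derivation:
I0 add r4: issue@1 deps=(None,None) exec_start@1 write@3
I1 add r2: issue@2 deps=(None,0) exec_start@3 write@4
I2 add r4: issue@3 deps=(1,None) exec_start@4 write@5
I3 mul r1: issue@4 deps=(None,1) exec_start@4 write@5
I4 add r2: issue@5 deps=(3,None) exec_start@5 write@7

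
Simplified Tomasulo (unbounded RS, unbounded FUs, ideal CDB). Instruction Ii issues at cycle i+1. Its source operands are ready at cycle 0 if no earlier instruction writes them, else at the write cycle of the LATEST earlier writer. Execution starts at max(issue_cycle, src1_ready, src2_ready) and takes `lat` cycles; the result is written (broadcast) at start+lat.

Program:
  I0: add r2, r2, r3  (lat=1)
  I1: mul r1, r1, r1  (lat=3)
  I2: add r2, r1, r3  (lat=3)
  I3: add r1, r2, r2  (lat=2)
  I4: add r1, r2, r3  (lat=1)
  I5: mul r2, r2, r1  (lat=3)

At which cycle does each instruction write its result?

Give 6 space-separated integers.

Answer: 2 5 8 10 9 12

Derivation:
I0 add r2: issue@1 deps=(None,None) exec_start@1 write@2
I1 mul r1: issue@2 deps=(None,None) exec_start@2 write@5
I2 add r2: issue@3 deps=(1,None) exec_start@5 write@8
I3 add r1: issue@4 deps=(2,2) exec_start@8 write@10
I4 add r1: issue@5 deps=(2,None) exec_start@8 write@9
I5 mul r2: issue@6 deps=(2,4) exec_start@9 write@12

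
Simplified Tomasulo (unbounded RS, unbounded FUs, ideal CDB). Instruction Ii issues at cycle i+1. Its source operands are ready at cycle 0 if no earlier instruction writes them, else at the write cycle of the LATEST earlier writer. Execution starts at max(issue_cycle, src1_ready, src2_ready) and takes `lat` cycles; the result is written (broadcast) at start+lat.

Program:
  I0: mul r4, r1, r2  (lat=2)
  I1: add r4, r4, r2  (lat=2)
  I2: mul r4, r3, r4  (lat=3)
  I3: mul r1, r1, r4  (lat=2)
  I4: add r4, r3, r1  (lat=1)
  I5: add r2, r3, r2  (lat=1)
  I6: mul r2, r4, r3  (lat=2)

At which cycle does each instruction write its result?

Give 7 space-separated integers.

Answer: 3 5 8 10 11 7 13

Derivation:
I0 mul r4: issue@1 deps=(None,None) exec_start@1 write@3
I1 add r4: issue@2 deps=(0,None) exec_start@3 write@5
I2 mul r4: issue@3 deps=(None,1) exec_start@5 write@8
I3 mul r1: issue@4 deps=(None,2) exec_start@8 write@10
I4 add r4: issue@5 deps=(None,3) exec_start@10 write@11
I5 add r2: issue@6 deps=(None,None) exec_start@6 write@7
I6 mul r2: issue@7 deps=(4,None) exec_start@11 write@13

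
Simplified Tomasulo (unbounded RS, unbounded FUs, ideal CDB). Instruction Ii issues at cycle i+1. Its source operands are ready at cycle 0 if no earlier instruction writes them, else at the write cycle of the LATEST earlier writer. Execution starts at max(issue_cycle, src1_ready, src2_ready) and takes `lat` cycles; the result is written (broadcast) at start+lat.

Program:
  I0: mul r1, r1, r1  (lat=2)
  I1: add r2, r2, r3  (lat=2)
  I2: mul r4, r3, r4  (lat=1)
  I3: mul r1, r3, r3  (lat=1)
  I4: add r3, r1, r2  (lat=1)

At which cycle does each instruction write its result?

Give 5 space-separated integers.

Answer: 3 4 4 5 6

Derivation:
I0 mul r1: issue@1 deps=(None,None) exec_start@1 write@3
I1 add r2: issue@2 deps=(None,None) exec_start@2 write@4
I2 mul r4: issue@3 deps=(None,None) exec_start@3 write@4
I3 mul r1: issue@4 deps=(None,None) exec_start@4 write@5
I4 add r3: issue@5 deps=(3,1) exec_start@5 write@6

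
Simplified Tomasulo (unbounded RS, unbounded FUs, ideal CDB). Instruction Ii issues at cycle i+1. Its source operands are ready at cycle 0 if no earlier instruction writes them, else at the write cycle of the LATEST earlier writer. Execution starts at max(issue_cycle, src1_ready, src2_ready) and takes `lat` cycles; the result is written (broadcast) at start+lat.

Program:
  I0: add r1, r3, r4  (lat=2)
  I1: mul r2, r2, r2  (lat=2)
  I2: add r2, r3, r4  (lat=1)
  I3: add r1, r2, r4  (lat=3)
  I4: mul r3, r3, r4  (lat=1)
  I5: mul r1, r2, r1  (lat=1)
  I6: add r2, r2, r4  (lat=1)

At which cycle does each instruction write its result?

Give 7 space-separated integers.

I0 add r1: issue@1 deps=(None,None) exec_start@1 write@3
I1 mul r2: issue@2 deps=(None,None) exec_start@2 write@4
I2 add r2: issue@3 deps=(None,None) exec_start@3 write@4
I3 add r1: issue@4 deps=(2,None) exec_start@4 write@7
I4 mul r3: issue@5 deps=(None,None) exec_start@5 write@6
I5 mul r1: issue@6 deps=(2,3) exec_start@7 write@8
I6 add r2: issue@7 deps=(2,None) exec_start@7 write@8

Answer: 3 4 4 7 6 8 8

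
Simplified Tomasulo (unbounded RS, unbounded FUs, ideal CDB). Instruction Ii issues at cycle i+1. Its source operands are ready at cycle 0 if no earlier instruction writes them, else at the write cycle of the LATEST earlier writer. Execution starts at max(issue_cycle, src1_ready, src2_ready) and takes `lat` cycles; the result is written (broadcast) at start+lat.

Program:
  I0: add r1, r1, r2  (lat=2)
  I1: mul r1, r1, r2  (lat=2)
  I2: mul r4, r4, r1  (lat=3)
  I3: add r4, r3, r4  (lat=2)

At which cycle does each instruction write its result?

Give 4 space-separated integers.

Answer: 3 5 8 10

Derivation:
I0 add r1: issue@1 deps=(None,None) exec_start@1 write@3
I1 mul r1: issue@2 deps=(0,None) exec_start@3 write@5
I2 mul r4: issue@3 deps=(None,1) exec_start@5 write@8
I3 add r4: issue@4 deps=(None,2) exec_start@8 write@10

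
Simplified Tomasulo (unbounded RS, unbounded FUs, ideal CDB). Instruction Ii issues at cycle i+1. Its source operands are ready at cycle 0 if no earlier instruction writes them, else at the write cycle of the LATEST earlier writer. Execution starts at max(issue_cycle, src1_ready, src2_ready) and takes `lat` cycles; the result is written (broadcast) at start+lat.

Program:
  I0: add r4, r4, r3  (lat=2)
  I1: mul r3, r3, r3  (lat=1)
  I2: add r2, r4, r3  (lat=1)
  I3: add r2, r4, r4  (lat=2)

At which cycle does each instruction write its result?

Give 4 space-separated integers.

I0 add r4: issue@1 deps=(None,None) exec_start@1 write@3
I1 mul r3: issue@2 deps=(None,None) exec_start@2 write@3
I2 add r2: issue@3 deps=(0,1) exec_start@3 write@4
I3 add r2: issue@4 deps=(0,0) exec_start@4 write@6

Answer: 3 3 4 6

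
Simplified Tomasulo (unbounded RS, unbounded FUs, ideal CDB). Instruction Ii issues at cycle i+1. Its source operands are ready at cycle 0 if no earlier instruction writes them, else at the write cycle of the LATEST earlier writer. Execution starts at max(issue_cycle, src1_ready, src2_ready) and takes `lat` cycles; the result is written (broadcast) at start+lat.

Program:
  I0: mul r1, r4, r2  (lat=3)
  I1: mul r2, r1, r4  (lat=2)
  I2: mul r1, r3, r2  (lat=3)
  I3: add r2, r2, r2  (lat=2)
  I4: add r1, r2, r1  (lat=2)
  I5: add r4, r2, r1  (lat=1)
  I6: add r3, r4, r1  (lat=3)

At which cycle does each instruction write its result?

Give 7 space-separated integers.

I0 mul r1: issue@1 deps=(None,None) exec_start@1 write@4
I1 mul r2: issue@2 deps=(0,None) exec_start@4 write@6
I2 mul r1: issue@3 deps=(None,1) exec_start@6 write@9
I3 add r2: issue@4 deps=(1,1) exec_start@6 write@8
I4 add r1: issue@5 deps=(3,2) exec_start@9 write@11
I5 add r4: issue@6 deps=(3,4) exec_start@11 write@12
I6 add r3: issue@7 deps=(5,4) exec_start@12 write@15

Answer: 4 6 9 8 11 12 15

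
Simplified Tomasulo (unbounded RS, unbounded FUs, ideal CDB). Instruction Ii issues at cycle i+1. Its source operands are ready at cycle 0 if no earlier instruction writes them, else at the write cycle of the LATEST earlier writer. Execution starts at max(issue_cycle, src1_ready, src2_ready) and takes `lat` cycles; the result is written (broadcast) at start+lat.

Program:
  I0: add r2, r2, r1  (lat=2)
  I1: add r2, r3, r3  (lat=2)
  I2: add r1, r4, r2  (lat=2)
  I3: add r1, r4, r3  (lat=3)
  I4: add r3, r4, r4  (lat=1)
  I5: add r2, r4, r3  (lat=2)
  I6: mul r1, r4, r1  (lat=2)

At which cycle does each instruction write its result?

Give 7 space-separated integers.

Answer: 3 4 6 7 6 8 9

Derivation:
I0 add r2: issue@1 deps=(None,None) exec_start@1 write@3
I1 add r2: issue@2 deps=(None,None) exec_start@2 write@4
I2 add r1: issue@3 deps=(None,1) exec_start@4 write@6
I3 add r1: issue@4 deps=(None,None) exec_start@4 write@7
I4 add r3: issue@5 deps=(None,None) exec_start@5 write@6
I5 add r2: issue@6 deps=(None,4) exec_start@6 write@8
I6 mul r1: issue@7 deps=(None,3) exec_start@7 write@9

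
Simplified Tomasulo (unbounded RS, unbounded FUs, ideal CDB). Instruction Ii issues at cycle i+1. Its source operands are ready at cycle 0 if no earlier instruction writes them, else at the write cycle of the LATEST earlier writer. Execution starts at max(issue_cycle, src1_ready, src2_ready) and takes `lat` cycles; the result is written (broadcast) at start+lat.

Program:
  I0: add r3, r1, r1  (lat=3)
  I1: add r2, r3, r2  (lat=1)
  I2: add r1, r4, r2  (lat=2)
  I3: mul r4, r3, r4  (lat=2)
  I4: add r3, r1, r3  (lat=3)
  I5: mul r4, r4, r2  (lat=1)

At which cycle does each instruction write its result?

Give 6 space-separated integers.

I0 add r3: issue@1 deps=(None,None) exec_start@1 write@4
I1 add r2: issue@2 deps=(0,None) exec_start@4 write@5
I2 add r1: issue@3 deps=(None,1) exec_start@5 write@7
I3 mul r4: issue@4 deps=(0,None) exec_start@4 write@6
I4 add r3: issue@5 deps=(2,0) exec_start@7 write@10
I5 mul r4: issue@6 deps=(3,1) exec_start@6 write@7

Answer: 4 5 7 6 10 7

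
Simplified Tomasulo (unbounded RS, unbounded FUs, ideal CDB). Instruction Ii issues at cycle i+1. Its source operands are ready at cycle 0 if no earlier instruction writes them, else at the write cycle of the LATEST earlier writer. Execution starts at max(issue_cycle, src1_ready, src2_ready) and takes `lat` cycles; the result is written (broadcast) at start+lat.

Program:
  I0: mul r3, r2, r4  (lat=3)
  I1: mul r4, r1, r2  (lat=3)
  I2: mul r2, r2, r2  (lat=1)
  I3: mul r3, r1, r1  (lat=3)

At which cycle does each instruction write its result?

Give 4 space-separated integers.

Answer: 4 5 4 7

Derivation:
I0 mul r3: issue@1 deps=(None,None) exec_start@1 write@4
I1 mul r4: issue@2 deps=(None,None) exec_start@2 write@5
I2 mul r2: issue@3 deps=(None,None) exec_start@3 write@4
I3 mul r3: issue@4 deps=(None,None) exec_start@4 write@7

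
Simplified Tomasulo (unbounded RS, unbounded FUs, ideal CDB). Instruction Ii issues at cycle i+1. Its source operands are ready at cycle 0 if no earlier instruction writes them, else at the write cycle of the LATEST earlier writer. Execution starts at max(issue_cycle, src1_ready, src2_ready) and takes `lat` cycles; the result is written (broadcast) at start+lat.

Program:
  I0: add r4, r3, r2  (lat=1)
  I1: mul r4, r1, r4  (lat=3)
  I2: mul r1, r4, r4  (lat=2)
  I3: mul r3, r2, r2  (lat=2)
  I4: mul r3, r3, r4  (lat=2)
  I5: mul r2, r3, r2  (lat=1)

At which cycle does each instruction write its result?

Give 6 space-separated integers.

Answer: 2 5 7 6 8 9

Derivation:
I0 add r4: issue@1 deps=(None,None) exec_start@1 write@2
I1 mul r4: issue@2 deps=(None,0) exec_start@2 write@5
I2 mul r1: issue@3 deps=(1,1) exec_start@5 write@7
I3 mul r3: issue@4 deps=(None,None) exec_start@4 write@6
I4 mul r3: issue@5 deps=(3,1) exec_start@6 write@8
I5 mul r2: issue@6 deps=(4,None) exec_start@8 write@9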